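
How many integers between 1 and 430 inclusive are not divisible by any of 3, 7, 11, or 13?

143 + 61 + 39 + 33 − 20 − 13 − 11 − 5 − 4 − 3 + 1 + 1 + 1 + 0 − 0 = 223
430 − 223 = 207

207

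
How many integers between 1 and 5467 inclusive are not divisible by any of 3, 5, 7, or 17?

Apply inclusion-exclusion:
⌊5467/3⌋ + ⌊5467/5⌋ + ⌊5467/7⌋ + ⌊5467/17⌋ − ⌊5467/15⌋ − ⌊5467/21⌋ − ⌊5467/51⌋ − ⌊5467/35⌋ − ⌊5467/85⌋ − ⌊5467/119⌋ + ⌊5467/105⌋ + ⌊5467/255⌋ + ⌊5467/357⌋ + ⌊5467/595⌋ − ⌊5467/1785⌋ = 1822 + 1093 + 781 + 321 − 364 − 260 − 107 − 156 − 64 − 45 + 52 + 21 + 15 + 9 − 3 = 3115
5467 − 3115 = 2352

2352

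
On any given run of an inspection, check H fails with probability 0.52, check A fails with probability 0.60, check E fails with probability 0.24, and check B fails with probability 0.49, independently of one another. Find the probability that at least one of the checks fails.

0.9255808

P(none) = (1 − 0.52) × (1 − 0.60) × (1 − 0.24) × (1 − 0.49) = 0.48 × 0.40 × 0.76 × 0.51 = 0.0744192
P(at least one) = 1 − 0.0744192 = 0.9255808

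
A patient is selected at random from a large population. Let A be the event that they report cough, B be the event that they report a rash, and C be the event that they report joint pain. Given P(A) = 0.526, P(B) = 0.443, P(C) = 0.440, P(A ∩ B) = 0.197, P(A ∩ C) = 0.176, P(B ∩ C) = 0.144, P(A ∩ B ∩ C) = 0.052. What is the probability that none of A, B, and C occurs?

Apply inclusion-exclusion:
P(A ∪ B ∪ C) = 0.526 + 0.443 + 0.440 − 0.197 − 0.176 − 0.144 + 0.052 = 0.944
P(none) = 1 − 0.944 = 0.056

0.056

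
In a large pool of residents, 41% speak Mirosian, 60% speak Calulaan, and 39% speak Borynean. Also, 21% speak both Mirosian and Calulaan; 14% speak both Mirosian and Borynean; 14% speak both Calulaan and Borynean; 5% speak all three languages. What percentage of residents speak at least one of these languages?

P(union) = 41 + 60 + 39 − 21 − 14 − 14 + 5 = 96%

96%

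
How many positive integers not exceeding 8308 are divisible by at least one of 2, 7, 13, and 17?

5214

⌊8308/2⌋ + ⌊8308/7⌋ + ⌊8308/13⌋ + ⌊8308/17⌋ − ⌊8308/14⌋ − ⌊8308/26⌋ − ⌊8308/34⌋ − ⌊8308/91⌋ − ⌊8308/119⌋ − ⌊8308/221⌋ + ⌊8308/182⌋ + ⌊8308/238⌋ + ⌊8308/442⌋ + ⌊8308/1547⌋ − ⌊8308/3094⌋ = 4154 + 1186 + 639 + 488 − 593 − 319 − 244 − 91 − 69 − 37 + 45 + 34 + 18 + 5 − 2 = 5214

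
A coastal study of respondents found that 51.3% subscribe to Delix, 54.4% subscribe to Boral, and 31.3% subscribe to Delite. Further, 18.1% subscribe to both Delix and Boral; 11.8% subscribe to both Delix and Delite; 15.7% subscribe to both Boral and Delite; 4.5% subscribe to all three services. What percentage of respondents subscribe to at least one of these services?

P(at least one) = 51.3 + 54.4 + 31.3 − 18.1 − 11.8 − 15.7 + 4.5 = 95.9%

95.9%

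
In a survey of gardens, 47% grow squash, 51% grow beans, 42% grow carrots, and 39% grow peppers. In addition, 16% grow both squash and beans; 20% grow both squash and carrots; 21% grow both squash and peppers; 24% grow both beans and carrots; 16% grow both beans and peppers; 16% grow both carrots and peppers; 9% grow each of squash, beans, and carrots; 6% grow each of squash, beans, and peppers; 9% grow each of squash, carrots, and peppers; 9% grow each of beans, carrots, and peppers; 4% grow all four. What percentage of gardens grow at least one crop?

95%

Apply inclusion-exclusion:
P(at least one) = 47 + 51 + 42 + 39 − 16 − 20 − 21 − 24 − 16 − 16 + 9 + 6 + 9 + 9 − 4 = 95%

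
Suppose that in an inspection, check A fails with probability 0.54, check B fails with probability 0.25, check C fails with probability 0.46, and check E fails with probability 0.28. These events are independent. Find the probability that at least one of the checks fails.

0.865864

P(none) = (1 − 0.54) × (1 − 0.25) × (1 − 0.46) × (1 − 0.28) = 0.46 × 0.75 × 0.54 × 0.72 = 0.134136
P(at least one) = 1 − 0.134136 = 0.865864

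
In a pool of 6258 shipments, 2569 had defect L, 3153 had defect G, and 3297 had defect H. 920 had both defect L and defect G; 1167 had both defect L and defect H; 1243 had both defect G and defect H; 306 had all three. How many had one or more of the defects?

By inclusion–exclusion:
N(≥1) = 2569 + 3153 + 3297 − 920 − 1167 − 1243 + 306 = 5995

5995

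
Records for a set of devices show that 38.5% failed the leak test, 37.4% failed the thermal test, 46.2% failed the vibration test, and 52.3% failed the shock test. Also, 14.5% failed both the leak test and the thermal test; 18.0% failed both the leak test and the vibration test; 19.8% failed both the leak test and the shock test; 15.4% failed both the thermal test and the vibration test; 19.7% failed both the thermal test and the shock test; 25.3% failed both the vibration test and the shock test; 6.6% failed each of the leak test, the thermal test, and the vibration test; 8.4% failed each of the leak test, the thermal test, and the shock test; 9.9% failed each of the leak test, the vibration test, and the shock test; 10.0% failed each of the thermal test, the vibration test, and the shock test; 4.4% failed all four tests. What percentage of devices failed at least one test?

92.2%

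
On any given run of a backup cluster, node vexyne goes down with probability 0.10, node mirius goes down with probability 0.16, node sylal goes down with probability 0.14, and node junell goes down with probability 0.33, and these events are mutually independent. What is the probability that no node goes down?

P(none) = (1 − 0.10) × (1 − 0.16) × (1 − 0.14) × (1 − 0.33) = 0.90 × 0.84 × 0.86 × 0.67 = 0.4356072

0.4356072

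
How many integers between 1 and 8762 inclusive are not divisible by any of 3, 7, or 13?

4622

By inclusion-exclusion,
floor(8762/3) + floor(8762/7) + floor(8762/13) − floor(8762/21) − floor(8762/39) − floor(8762/91) + floor(8762/273) = 2920 + 1251 + 674 − 417 − 224 − 96 + 32 = 4140
8762 − 4140 = 4622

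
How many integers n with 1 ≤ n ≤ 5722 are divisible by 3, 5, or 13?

2905

Apply inclusion-exclusion:
⌊5722/3⌋ + ⌊5722/5⌋ + ⌊5722/13⌋ − ⌊5722/15⌋ − ⌊5722/39⌋ − ⌊5722/65⌋ + ⌊5722/195⌋ = 1907 + 1144 + 440 − 381 − 146 − 88 + 29 = 2905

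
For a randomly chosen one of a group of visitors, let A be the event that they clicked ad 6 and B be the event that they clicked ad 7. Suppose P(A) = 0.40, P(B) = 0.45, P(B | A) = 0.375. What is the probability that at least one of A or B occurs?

P(A ∩ B) = P(A)·P(B|A) = 0.40 × 0.375 = 0.15
By inclusion-exclusion,
P(A ∪ B) = 0.40 + 0.45 − 0.15 = 0.70

0.70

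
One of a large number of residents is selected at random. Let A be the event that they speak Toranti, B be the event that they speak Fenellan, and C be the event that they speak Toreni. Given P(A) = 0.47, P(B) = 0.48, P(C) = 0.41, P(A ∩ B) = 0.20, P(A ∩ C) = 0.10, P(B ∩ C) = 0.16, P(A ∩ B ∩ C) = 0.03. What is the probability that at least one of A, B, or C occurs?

Apply inclusion-exclusion:
P(A ∪ B ∪ C) = 0.47 + 0.48 + 0.41 − 0.20 − 0.10 − 0.16 + 0.03 = 0.93

0.93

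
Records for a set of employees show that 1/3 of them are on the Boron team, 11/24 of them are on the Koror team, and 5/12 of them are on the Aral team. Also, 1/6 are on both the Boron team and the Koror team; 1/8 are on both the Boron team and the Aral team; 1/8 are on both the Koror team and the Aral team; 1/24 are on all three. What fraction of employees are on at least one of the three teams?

5/6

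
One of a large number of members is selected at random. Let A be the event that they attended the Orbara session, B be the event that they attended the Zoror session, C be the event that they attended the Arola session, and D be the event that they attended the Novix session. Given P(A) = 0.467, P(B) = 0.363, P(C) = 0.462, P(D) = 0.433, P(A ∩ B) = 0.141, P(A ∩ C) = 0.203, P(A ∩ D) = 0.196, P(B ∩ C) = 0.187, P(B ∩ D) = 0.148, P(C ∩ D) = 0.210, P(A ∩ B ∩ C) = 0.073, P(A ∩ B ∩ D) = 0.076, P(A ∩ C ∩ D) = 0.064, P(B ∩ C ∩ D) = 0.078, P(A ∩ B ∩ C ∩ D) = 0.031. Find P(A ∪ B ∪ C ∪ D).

0.900

P(A ∪ B ∪ C ∪ D) = 0.467 + 0.363 + 0.462 + 0.433 − 0.141 − 0.203 − 0.196 − 0.187 − 0.148 − 0.210 + 0.073 + 0.076 + 0.064 + 0.078 − 0.031 = 0.900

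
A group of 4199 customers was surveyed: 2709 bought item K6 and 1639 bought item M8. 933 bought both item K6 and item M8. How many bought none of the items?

784

By inclusion-exclusion,
|at least one| = 2709 + 1639 − 933 = 3415
None: 4199 − 3415 = 784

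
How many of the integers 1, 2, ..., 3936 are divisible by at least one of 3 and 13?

Using inclusion–exclusion:
⌊3936/3⌋ + ⌊3936/13⌋ − ⌊3936/39⌋ = 1312 + 302 − 100 = 1514

1514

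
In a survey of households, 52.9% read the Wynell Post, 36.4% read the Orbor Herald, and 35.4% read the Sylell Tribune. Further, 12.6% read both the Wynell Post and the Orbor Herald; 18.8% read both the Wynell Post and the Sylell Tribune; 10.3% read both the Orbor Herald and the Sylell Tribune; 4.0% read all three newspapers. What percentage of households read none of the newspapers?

13.0%

Apply inclusion-exclusion:
P(at least one) = 52.9 + 36.4 + 35.4 − 12.6 − 18.8 − 10.3 + 4.0 = 87.0%
P(none) = 100% − 87.0% = 13.0%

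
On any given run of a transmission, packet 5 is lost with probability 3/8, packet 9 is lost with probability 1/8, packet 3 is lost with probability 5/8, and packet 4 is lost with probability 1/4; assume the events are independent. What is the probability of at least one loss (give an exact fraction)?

P(none) = (1 − 3/8) × (1 − 1/8) × (1 − 5/8) × (1 − 1/4) = 5/8 × 7/8 × 3/8 × 3/4 = 315/2048
P(at least one) = 1 − 315/2048 = 1733/2048

1733/2048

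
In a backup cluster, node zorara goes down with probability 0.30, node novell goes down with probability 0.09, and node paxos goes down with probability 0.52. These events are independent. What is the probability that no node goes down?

P(none) = (1 − 0.30) × (1 − 0.09) × (1 − 0.52) = 0.70 × 0.91 × 0.48 = 0.30576

0.30576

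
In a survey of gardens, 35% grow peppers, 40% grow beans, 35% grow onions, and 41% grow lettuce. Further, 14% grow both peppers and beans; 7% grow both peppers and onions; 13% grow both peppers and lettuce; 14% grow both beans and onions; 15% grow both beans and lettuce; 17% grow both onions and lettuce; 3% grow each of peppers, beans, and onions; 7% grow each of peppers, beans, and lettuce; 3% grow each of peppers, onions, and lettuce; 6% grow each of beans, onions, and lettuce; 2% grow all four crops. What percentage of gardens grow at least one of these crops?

Using inclusion–exclusion:
P(union) = 35 + 40 + 35 + 41 − 14 − 7 − 13 − 14 − 15 − 17 + 3 + 7 + 3 + 6 − 2 = 88%

88%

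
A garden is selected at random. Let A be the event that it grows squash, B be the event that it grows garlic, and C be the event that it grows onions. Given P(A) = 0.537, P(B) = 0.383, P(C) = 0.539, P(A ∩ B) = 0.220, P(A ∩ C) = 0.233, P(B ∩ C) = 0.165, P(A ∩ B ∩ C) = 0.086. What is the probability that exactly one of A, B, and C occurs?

0.481

P(exactly one) = 0.537 + 0.383 + 0.539 − 2·0.220 − 2·0.233 − 2·0.165 + 3·0.086 = 0.481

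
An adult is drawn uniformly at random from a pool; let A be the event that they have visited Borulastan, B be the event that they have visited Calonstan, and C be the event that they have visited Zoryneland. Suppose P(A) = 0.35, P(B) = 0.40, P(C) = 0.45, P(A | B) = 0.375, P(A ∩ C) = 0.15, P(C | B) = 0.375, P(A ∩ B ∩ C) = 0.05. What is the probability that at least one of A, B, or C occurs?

0.80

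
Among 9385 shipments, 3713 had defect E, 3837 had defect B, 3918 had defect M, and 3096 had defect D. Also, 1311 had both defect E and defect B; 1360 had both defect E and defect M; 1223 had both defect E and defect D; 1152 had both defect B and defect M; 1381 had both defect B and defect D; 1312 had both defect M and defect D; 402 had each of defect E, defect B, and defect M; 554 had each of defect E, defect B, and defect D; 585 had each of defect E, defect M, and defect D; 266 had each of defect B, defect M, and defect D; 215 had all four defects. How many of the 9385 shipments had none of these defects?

Using inclusion–exclusion:
|union| = 3713 + 3837 + 3918 + 3096 − 1311 − 1360 − 1223 − 1152 − 1381 − 1312 + 402 + 554 + 585 + 266 − 215 = 8417
None: 9385 − 8417 = 968

968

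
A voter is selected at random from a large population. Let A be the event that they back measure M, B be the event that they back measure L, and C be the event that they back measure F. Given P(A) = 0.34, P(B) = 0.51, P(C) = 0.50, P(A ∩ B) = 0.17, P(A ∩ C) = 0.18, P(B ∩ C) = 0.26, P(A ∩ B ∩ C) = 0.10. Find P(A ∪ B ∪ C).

P(A ∪ B ∪ C) = 0.34 + 0.51 + 0.50 − 0.17 − 0.18 − 0.26 + 0.10 = 0.84

0.84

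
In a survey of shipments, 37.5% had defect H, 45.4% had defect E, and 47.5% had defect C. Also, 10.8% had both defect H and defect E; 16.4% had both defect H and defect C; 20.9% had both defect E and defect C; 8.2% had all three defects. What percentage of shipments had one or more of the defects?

90.5%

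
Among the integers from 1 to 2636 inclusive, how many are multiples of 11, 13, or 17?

554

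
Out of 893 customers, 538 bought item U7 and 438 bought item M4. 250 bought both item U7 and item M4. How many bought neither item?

167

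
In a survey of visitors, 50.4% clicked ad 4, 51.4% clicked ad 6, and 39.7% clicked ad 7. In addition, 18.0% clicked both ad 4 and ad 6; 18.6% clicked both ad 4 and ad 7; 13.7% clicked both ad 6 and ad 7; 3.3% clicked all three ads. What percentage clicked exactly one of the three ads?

50.8%

By inclusion–exclusion (exactly-one form):
P(exactly one) = 50.4 + 51.4 + 39.7 − 2·18.0 − 2·18.6 − 2·13.7 + 3·3.3 = 50.8%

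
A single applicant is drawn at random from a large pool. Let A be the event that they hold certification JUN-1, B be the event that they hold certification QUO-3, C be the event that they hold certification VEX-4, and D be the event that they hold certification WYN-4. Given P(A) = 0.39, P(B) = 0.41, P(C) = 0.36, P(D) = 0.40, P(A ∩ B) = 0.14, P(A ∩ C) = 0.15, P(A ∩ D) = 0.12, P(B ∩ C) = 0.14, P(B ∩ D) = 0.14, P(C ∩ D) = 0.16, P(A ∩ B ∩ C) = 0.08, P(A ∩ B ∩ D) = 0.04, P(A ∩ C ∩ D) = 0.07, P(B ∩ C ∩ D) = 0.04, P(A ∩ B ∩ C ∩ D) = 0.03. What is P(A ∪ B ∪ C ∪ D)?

0.91

By inclusion-exclusion,
P(A ∪ B ∪ C ∪ D) = 0.39 + 0.41 + 0.36 + 0.40 − 0.14 − 0.15 − 0.12 − 0.14 − 0.14 − 0.16 + 0.08 + 0.04 + 0.07 + 0.04 − 0.03 = 0.91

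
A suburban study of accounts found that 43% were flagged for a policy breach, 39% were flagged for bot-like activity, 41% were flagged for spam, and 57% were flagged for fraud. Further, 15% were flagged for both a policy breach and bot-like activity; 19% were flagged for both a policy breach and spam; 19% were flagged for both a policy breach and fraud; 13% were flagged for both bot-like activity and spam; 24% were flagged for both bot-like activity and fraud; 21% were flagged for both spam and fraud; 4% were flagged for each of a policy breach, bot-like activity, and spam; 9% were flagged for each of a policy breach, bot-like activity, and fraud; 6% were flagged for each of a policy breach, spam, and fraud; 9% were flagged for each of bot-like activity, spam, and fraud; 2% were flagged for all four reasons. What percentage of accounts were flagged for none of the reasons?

Using inclusion–exclusion:
P(at least one) = 43 + 39 + 41 + 57 − 15 − 19 − 19 − 13 − 24 − 21 + 4 + 9 + 6 + 9 − 2 = 95%
P(none) = 100% − 95% = 5%

5%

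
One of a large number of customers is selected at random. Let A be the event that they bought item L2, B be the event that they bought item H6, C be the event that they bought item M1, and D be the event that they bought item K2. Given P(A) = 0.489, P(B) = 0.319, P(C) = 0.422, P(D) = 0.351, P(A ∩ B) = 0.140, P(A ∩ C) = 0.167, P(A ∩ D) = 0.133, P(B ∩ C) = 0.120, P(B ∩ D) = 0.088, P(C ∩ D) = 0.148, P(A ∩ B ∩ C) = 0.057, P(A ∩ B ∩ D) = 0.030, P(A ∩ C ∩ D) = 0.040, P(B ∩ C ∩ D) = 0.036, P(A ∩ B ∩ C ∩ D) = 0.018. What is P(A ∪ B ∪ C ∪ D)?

0.930

By inclusion-exclusion,
P(A ∪ B ∪ C ∪ D) = 0.489 + 0.319 + 0.422 + 0.351 − 0.140 − 0.167 − 0.133 − 0.120 − 0.088 − 0.148 + 0.057 + 0.030 + 0.040 + 0.036 − 0.018 = 0.930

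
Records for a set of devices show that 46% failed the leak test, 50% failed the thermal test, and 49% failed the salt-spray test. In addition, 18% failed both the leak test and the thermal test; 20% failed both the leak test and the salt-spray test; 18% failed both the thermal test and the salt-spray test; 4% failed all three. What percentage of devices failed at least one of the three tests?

93%

Using inclusion–exclusion:
P(at least one) = 46 + 50 + 49 − 18 − 20 − 18 + 4 = 93%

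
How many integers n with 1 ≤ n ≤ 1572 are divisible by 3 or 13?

Inclusion–exclusion gives
524 + 120 − 40 = 604

604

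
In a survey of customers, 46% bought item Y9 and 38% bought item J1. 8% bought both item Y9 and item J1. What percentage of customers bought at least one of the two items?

76%

By inclusion–exclusion:
P(at least one) = 46 + 38 − 8 = 76%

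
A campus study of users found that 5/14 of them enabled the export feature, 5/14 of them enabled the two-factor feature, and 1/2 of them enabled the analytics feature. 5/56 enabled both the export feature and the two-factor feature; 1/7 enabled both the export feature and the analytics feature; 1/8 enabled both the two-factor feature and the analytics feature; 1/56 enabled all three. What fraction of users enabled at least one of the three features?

Using inclusion–exclusion:
P(≥1) = 5/14 + 5/14 + 1/2 − 5/56 − 1/7 − 1/8 + 1/56 = 7/8

7/8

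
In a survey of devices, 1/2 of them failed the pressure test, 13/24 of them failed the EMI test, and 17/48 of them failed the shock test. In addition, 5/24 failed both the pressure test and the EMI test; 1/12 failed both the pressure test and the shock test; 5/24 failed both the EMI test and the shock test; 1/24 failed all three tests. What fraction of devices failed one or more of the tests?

15/16

Inclusion–exclusion gives
P(union) = 1/2 + 13/24 + 17/48 − 5/24 − 1/12 − 5/24 + 1/24 = 15/16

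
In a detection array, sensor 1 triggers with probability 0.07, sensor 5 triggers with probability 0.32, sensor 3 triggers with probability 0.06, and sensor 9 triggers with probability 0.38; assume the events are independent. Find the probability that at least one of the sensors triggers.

0.63143728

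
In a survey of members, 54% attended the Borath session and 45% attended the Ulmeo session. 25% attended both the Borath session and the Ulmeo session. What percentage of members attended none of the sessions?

By inclusion-exclusion,
P(union) = 54 + 45 − 25 = 74%
P(none) = 100% − 74% = 26%

26%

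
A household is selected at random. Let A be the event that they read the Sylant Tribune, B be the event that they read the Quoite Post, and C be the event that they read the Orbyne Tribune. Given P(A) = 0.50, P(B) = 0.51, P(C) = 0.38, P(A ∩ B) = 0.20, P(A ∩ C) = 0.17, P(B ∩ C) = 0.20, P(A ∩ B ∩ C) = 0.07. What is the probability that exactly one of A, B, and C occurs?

P(exactly one) = 0.50 + 0.51 + 0.38 − 2·0.20 − 2·0.17 − 2·0.20 + 3·0.07 = 0.46

0.46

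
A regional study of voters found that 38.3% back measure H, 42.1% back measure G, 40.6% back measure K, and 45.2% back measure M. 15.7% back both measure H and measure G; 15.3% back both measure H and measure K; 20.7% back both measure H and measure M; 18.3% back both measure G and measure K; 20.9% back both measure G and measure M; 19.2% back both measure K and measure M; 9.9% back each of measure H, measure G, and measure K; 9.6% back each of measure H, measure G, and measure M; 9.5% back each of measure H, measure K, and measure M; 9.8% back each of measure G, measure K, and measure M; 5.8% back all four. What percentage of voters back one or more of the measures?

89.1%

P(≥1) = 38.3 + 42.1 + 40.6 + 45.2 − 15.7 − 15.3 − 20.7 − 18.3 − 20.9 − 19.2 + 9.9 + 9.6 + 9.5 + 9.8 − 5.8 = 89.1%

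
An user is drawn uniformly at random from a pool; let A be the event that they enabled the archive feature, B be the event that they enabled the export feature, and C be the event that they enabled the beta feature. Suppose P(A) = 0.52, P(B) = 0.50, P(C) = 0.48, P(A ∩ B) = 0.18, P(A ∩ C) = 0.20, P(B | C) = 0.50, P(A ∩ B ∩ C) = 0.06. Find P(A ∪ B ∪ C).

P(B ∩ C) = P(C)·P(B|C) = 0.48 × 0.50 = 0.24
P(A ∪ B ∪ C) = 0.52 + 0.50 + 0.48 − 0.18 − 0.20 − 0.24 + 0.06 = 0.94

0.94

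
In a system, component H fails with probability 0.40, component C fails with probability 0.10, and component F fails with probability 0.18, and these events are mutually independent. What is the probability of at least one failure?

0.5572

Since the events are independent, P(none) is the product of the individual non-occurrence probabilities.
P(none) = (1 − 0.40) × (1 − 0.10) × (1 − 0.18) = 0.60 × 0.90 × 0.82 = 0.4428
P(at least one) = 1 − 0.4428 = 0.5572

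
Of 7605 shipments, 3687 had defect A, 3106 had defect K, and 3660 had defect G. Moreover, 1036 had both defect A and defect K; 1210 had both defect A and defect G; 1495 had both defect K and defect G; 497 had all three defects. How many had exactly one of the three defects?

4462

By inclusion–exclusion (exactly-one form):
|exactly one| = 3687 + 3106 + 3660 − 2·1036 − 2·1210 − 2·1495 + 3·497 = 4462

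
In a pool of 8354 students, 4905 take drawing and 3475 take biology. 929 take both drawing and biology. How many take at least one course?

7451

Apply inclusion-exclusion:
|at least one| = 4905 + 3475 − 929 = 7451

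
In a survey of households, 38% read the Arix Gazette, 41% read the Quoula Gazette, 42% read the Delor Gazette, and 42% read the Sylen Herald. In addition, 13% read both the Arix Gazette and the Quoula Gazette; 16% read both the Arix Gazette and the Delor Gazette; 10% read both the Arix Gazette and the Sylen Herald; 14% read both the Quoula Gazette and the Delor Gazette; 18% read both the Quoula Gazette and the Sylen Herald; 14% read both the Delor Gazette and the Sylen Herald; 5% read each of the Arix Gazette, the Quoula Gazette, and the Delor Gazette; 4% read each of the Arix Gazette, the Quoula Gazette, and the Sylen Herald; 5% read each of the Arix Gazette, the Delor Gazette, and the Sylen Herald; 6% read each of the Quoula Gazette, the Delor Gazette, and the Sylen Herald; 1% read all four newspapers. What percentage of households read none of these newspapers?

3%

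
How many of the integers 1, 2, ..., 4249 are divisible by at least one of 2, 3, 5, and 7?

2124 + 1416 + 849 + 607 − 708 − 424 − 303 − 283 − 202 − 121 + 141 + 101 + 60 + 40 − 20 = 3277

3277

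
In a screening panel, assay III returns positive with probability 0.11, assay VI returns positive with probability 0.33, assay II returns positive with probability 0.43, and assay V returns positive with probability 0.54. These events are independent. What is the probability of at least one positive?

0.84365014

P(none) = (1 − 0.11) × (1 − 0.33) × (1 − 0.43) × (1 − 0.54) = 0.89 × 0.67 × 0.57 × 0.46 = 0.15634986
P(at least one) = 1 − 0.15634986 = 0.84365014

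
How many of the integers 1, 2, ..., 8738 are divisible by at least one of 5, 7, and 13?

Apply inclusion-exclusion:
⌊8738/5⌋ + ⌊8738/7⌋ + ⌊8738/13⌋ − ⌊8738/35⌋ − ⌊8738/65⌋ − ⌊8738/91⌋ + ⌊8738/455⌋ = 1747 + 1248 + 672 − 249 − 134 − 96 + 19 = 3207

3207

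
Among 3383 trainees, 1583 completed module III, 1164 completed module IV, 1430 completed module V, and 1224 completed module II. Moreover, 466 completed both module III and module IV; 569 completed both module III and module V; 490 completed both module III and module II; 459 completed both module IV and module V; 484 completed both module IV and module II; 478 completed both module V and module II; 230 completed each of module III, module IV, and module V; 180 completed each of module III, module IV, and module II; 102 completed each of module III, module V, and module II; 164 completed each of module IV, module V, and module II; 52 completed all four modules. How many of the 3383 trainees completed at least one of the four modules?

3079

Using inclusion–exclusion:
N(≥1) = 1583 + 1164 + 1430 + 1224 − 466 − 569 − 490 − 459 − 484 − 478 + 230 + 180 + 102 + 164 − 52 = 3079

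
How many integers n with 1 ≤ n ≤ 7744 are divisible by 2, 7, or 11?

3872 + 1106 + 704 − 553 − 352 − 100 + 50 = 4727

4727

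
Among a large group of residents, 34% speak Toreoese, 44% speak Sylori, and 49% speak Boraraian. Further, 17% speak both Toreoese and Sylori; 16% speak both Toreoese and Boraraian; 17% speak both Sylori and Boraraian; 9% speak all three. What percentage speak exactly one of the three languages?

54%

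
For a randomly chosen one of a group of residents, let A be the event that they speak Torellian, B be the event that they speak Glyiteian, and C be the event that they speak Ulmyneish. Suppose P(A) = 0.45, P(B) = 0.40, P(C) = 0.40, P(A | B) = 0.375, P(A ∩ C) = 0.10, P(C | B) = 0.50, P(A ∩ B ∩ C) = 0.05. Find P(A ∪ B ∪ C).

0.85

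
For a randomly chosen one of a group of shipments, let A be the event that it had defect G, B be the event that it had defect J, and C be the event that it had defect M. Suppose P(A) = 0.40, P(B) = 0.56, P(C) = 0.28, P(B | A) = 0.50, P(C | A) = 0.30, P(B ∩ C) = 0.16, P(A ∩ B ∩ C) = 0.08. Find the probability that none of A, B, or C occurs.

P(A ∩ B) = P(A)·P(B|A) = 0.40 × 0.50 = 0.20
P(A ∩ C) = P(A)·P(C|A) = 0.40 × 0.30 = 0.12
P(A ∪ B ∪ C) = 0.40 + 0.56 + 0.28 − 0.20 − 0.12 − 0.16 + 0.08 = 0.84
P(none) = 1 − 0.84 = 0.16

0.16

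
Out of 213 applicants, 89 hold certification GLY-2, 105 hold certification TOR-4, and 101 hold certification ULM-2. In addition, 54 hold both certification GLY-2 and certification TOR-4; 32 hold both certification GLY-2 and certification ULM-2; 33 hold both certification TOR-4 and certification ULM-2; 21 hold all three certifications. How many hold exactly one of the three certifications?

120

Using the inclusion–exclusion count for exactly one event:
|exactly one| = 89 + 105 + 101 − 2·54 − 2·32 − 2·33 + 3·21 = 120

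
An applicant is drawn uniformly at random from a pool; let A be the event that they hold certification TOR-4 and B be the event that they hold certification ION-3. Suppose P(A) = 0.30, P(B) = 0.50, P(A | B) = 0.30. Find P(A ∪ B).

P(A ∩ B) = P(B)·P(A|B) = 0.50 × 0.30 = 0.15
By inclusion-exclusion,
P(A ∪ B) = 0.30 + 0.50 − 0.15 = 0.65

0.65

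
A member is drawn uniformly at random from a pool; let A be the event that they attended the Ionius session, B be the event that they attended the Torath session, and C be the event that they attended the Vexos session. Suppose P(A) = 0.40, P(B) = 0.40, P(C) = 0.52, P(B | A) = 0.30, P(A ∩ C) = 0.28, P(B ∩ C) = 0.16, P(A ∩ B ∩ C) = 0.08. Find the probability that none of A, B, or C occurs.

0.16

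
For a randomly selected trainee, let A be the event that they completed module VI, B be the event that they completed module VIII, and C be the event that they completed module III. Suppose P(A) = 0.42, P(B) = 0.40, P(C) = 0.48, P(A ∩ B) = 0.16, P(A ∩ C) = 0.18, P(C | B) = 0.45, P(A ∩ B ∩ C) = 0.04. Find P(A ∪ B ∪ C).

P(B ∩ C) = P(B)·P(C|B) = 0.40 × 0.45 = 0.18
Using inclusion–exclusion:
P(A ∪ B ∪ C) = 0.42 + 0.40 + 0.48 − 0.16 − 0.18 − 0.18 + 0.04 = 0.82

0.82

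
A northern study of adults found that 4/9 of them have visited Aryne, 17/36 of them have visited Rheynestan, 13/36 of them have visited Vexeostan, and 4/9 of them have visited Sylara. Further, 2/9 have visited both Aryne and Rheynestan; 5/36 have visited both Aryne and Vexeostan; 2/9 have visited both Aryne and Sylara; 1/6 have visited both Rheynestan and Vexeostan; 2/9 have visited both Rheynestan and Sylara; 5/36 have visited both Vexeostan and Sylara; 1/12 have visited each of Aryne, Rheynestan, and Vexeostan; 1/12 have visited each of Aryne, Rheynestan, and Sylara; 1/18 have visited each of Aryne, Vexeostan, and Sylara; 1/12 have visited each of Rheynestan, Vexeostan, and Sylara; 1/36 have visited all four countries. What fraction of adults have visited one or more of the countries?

By inclusion-exclusion,
P(at least one) = 4/9 + 17/36 + 13/36 + 4/9 − 2/9 − 5/36 − 2/9 − 1/6 − 2/9 − 5/36 + 1/12 + 1/12 + 1/18 + 1/12 − 1/36 = 8/9

8/9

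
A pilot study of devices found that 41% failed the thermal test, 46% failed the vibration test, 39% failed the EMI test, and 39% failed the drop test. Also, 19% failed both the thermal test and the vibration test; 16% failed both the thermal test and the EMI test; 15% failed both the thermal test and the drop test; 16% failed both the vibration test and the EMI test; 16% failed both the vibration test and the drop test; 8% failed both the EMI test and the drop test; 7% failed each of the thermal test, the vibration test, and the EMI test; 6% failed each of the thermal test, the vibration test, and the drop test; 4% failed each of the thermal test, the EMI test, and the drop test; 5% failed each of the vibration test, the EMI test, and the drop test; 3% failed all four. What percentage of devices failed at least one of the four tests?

By inclusion–exclusion:
P(≥1) = 41 + 46 + 39 + 39 − 19 − 16 − 15 − 16 − 16 − 8 + 7 + 6 + 4 + 5 − 3 = 94%

94%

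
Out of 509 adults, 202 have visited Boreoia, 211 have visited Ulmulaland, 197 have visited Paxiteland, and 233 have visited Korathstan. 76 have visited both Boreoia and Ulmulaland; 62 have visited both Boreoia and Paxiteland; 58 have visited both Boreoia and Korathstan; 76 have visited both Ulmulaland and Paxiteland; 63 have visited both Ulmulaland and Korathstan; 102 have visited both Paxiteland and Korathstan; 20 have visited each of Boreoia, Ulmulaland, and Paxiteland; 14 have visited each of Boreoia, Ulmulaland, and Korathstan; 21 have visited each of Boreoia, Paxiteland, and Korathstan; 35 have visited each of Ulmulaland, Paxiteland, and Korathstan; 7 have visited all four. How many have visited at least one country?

|at least one| = 202 + 211 + 197 + 233 − 76 − 62 − 58 − 76 − 63 − 102 + 20 + 14 + 21 + 35 − 7 = 489

489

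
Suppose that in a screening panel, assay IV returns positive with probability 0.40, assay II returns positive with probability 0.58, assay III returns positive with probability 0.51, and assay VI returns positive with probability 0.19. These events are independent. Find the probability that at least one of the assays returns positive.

Since the events are independent, P(none) is the product of the individual non-occurrence probabilities.
P(none) = (1 − 0.40) × (1 − 0.58) × (1 − 0.51) × (1 − 0.19) = 0.60 × 0.42 × 0.49 × 0.81 = 0.1000188
P(at least one) = 1 − 0.1000188 = 0.8999812

0.8999812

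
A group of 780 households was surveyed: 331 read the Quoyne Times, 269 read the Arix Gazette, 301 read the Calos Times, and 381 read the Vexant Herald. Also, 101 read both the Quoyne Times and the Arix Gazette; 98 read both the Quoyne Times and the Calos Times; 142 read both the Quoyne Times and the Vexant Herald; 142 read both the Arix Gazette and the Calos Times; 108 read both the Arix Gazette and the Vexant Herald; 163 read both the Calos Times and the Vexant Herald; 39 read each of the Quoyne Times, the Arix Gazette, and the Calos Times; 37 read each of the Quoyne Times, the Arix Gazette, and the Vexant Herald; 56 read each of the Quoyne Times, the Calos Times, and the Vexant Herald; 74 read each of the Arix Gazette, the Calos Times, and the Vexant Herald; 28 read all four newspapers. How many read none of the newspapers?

74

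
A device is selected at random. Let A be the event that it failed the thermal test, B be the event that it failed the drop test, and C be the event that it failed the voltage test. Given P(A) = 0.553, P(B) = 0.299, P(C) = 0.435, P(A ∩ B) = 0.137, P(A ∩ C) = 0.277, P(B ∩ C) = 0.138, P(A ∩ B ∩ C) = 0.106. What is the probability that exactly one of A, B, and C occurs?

By inclusion–exclusion (exactly-one form):
P(exactly one) = 0.553 + 0.299 + 0.435 − 2·0.137 − 2·0.277 − 2·0.138 + 3·0.106 = 0.501

0.501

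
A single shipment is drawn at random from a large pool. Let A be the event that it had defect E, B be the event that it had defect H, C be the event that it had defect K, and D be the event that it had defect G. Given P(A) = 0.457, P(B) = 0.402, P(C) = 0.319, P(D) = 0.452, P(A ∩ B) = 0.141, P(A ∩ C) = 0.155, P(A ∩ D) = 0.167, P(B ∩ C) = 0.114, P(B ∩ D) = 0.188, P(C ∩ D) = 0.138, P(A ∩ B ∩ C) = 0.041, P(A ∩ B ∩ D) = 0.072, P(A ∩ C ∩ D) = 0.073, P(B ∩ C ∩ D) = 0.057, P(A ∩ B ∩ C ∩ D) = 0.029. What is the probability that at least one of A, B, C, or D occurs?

0.941

Apply inclusion-exclusion:
P(A ∪ B ∪ C ∪ D) = 0.457 + 0.402 + 0.319 + 0.452 − 0.141 − 0.155 − 0.167 − 0.114 − 0.188 − 0.138 + 0.041 + 0.072 + 0.073 + 0.057 − 0.029 = 0.941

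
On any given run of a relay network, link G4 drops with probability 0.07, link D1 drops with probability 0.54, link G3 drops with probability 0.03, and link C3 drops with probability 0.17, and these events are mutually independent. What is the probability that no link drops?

0.34442178

P(none) = (1 − 0.07) × (1 − 0.54) × (1 − 0.03) × (1 − 0.17) = 0.93 × 0.46 × 0.97 × 0.83 = 0.34442178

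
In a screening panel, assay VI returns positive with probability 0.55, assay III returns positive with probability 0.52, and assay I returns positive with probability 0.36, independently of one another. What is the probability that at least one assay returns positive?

0.86176

P(none) = (1 − 0.55) × (1 − 0.52) × (1 − 0.36) = 0.45 × 0.48 × 0.64 = 0.13824
P(at least one) = 1 − 0.13824 = 0.86176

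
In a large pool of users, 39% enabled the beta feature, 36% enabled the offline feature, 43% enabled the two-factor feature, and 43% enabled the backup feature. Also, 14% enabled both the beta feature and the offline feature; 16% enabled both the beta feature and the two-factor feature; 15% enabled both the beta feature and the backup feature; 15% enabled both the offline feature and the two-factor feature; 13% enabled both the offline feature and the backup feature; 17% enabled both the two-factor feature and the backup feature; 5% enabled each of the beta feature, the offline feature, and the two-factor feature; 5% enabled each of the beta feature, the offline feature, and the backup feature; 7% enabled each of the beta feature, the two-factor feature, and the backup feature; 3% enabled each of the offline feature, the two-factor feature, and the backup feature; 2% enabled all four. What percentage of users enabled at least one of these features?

89%

Inclusion–exclusion gives
P(at least one) = 39 + 36 + 43 + 43 − 14 − 16 − 15 − 15 − 13 − 17 + 5 + 5 + 7 + 3 − 2 = 89%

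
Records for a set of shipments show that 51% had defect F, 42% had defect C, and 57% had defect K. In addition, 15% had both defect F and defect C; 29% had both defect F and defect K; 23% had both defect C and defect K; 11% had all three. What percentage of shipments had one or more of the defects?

94%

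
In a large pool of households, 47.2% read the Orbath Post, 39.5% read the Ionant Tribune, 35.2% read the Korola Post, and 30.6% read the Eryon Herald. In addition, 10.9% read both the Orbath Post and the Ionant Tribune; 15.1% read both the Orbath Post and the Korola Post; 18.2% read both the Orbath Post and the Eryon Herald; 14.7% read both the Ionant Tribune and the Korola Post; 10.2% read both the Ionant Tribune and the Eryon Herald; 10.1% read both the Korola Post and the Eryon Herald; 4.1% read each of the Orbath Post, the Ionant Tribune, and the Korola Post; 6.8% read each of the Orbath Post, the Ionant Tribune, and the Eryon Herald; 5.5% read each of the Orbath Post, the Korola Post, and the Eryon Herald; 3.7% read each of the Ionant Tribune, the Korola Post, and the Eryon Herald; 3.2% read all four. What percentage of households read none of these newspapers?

9.8%

P(union) = 47.2 + 39.5 + 35.2 + 30.6 − 10.9 − 15.1 − 18.2 − 14.7 − 10.2 − 10.1 + 4.1 + 6.8 + 5.5 + 3.7 − 3.2 = 90.2%
P(none) = 100% − 90.2% = 9.8%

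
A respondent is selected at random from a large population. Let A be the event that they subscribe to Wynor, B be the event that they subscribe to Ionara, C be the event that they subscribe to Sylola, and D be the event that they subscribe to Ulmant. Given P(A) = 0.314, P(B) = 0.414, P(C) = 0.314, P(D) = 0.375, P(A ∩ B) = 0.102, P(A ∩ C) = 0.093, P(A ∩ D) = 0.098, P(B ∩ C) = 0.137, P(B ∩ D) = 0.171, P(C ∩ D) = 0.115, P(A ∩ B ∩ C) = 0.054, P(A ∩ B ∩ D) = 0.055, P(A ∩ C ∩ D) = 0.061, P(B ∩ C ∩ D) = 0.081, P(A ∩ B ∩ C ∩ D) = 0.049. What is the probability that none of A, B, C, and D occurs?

0.097

Using inclusion–exclusion:
P(A ∪ B ∪ C ∪ D) = 0.314 + 0.414 + 0.314 + 0.375 − 0.102 − 0.093 − 0.098 − 0.137 − 0.171 − 0.115 + 0.054 + 0.055 + 0.061 + 0.081 − 0.049 = 0.903
P(none) = 1 − 0.903 = 0.097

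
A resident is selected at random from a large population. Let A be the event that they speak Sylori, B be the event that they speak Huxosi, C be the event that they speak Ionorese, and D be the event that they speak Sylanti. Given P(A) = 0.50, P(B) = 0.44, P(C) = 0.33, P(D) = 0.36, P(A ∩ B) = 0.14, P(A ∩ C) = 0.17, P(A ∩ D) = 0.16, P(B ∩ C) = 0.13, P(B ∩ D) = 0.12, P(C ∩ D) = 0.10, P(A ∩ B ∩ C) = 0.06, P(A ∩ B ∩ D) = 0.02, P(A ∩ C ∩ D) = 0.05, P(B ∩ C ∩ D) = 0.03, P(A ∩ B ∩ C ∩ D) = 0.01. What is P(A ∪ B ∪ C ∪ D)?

0.96

Apply inclusion-exclusion:
P(A ∪ B ∪ C ∪ D) = 0.50 + 0.44 + 0.33 + 0.36 − 0.14 − 0.17 − 0.16 − 0.13 − 0.12 − 0.10 + 0.06 + 0.02 + 0.05 + 0.03 − 0.01 = 0.96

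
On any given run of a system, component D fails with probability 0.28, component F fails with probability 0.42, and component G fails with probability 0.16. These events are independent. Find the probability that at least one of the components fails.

P(none) = (1 − 0.28) × (1 − 0.42) × (1 − 0.16) = 0.72 × 0.58 × 0.84 = 0.350784
P(at least one) = 1 − 0.350784 = 0.649216

0.649216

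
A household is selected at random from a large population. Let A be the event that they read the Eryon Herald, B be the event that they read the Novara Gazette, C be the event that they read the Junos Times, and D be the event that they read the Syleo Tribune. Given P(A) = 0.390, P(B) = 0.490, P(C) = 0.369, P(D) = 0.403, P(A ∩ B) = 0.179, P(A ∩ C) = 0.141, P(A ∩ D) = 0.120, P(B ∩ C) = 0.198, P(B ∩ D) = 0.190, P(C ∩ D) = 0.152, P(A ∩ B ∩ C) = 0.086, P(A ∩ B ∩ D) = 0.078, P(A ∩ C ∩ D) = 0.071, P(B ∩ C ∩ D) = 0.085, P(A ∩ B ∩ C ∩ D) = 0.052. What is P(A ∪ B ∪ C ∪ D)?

0.940

By inclusion–exclusion:
P(A ∪ B ∪ C ∪ D) = 0.390 + 0.490 + 0.369 + 0.403 − 0.179 − 0.141 − 0.120 − 0.198 − 0.190 − 0.152 + 0.086 + 0.078 + 0.071 + 0.085 − 0.052 = 0.940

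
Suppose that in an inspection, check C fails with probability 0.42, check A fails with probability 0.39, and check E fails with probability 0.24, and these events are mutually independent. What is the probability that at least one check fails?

0.731112

P(none) = (1 − 0.42) × (1 − 0.39) × (1 − 0.24) = 0.58 × 0.61 × 0.76 = 0.268888
P(at least one) = 1 − 0.268888 = 0.731112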